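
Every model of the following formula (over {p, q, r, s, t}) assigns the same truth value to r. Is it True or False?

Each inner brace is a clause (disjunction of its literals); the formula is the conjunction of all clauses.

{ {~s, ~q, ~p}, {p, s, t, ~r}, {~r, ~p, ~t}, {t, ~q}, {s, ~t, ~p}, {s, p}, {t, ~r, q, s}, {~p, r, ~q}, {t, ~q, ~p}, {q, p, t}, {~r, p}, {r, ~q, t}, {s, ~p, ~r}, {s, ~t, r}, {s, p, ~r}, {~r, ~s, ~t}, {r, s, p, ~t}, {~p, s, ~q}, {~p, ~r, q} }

False

Suppose r = 1.
Unit clause (p) forces p = 1.
Unit clause (~t) forces t = 0.
Unit clause (~q) forces q = 0.
But (q) is also a unit clause — contradiction.
So every satisfying assignment has r = False.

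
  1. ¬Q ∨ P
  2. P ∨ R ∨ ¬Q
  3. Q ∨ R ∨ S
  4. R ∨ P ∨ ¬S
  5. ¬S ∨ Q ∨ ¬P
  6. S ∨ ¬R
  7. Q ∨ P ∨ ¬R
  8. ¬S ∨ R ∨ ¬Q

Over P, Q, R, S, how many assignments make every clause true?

There are 2^4 = 16 truth assignments over (P, Q, R, S).
Check each against the 8 clauses (columns in the order P, Q, R, S):
  F F F F  ✗ fails (Q ∨ R ∨ S)
  F F F T  ✗ fails (R ∨ P ∨ ¬S)
  F F T F  ✗ fails (S ∨ ¬R)
  F F T T  ✗ fails (Q ∨ P ∨ ¬R)
  F T F F  ✗ fails (¬Q ∨ P)
  F T F T  ✗ fails (¬Q ∨ P)
  F T T F  ✗ fails (¬Q ∨ P)
  F T T T  ✗ fails (¬Q ∨ P)
  T F F F  ✗ fails (Q ∨ R ∨ S)
  T F F T  ✗ fails (¬S ∨ Q ∨ ¬P)
  T F T F  ✗ fails (S ∨ ¬R)
  T F T T  ✗ fails (¬S ∨ Q ∨ ¬P)
  T T F F  ✓ satisfies all
  T T F T  ✗ fails (¬S ∨ R ∨ ¬Q)
  T T T F  ✗ fails (S ∨ ¬R)
  T T T T  ✓ satisfies all
2 of the 16 rows are models.

2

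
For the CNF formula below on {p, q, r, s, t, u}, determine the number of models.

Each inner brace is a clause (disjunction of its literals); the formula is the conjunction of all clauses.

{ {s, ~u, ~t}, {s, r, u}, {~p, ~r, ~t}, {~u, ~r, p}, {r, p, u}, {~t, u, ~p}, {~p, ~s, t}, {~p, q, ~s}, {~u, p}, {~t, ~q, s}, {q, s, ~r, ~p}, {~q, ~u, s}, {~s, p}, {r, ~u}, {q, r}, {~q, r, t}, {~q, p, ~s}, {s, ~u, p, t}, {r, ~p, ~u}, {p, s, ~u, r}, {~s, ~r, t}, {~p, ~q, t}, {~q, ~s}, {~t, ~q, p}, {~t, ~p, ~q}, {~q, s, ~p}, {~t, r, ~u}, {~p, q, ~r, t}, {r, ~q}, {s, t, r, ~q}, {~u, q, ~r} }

3

There are 2^6 = 64 truth assignments over (p, q, r, s, t, u).
Split on q. With q = 1, the clauses containing q are satisfied and ~q drops from the rest; 1 of the 2^5 = 32 assignments to the other variables satisfy what remains.
With q = 0, by the same count on the reduced clause set, 2 assignments work.
Total: 1 + 2 = 3.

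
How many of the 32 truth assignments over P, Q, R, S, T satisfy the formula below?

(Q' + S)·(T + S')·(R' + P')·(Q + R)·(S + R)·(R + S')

There are 2^5 = 32 truth assignments over (P, Q, R, S, T).
Split on S. With S = 1, the clauses containing S are satisfied and S' drops from the rest; 2 of the 2^4 = 16 assignments to the other variables satisfy what remains.
With S = 0, by the same count on the reduced clause set, 2 assignments work.
(One model: P=F, Q=F, R=T, S=F, T=F.)
Total: 2 + 2 = 4.

4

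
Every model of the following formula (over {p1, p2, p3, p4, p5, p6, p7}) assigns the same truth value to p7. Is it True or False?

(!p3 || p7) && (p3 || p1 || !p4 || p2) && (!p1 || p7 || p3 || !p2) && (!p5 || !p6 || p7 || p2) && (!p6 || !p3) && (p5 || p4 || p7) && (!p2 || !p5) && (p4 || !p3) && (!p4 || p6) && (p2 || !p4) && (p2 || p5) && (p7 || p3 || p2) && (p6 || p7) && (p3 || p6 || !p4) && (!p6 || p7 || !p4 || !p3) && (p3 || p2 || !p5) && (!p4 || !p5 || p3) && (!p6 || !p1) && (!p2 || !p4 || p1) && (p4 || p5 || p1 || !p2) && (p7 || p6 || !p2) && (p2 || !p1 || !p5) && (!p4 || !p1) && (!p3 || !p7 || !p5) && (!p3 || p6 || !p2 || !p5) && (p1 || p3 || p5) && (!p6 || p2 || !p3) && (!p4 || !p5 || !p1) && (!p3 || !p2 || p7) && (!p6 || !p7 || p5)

True

Suppose p7 = false.
Unit clause (!p3) forces p3 = false.
Unit clause (p2) forces p2 = true.
Unit clause (!p1) forces p1 = false.
Unit clause (!p5) forces p5 = false.
But (p5) is also a unit clause — contradiction.
So every satisfying assignment has p7 = True.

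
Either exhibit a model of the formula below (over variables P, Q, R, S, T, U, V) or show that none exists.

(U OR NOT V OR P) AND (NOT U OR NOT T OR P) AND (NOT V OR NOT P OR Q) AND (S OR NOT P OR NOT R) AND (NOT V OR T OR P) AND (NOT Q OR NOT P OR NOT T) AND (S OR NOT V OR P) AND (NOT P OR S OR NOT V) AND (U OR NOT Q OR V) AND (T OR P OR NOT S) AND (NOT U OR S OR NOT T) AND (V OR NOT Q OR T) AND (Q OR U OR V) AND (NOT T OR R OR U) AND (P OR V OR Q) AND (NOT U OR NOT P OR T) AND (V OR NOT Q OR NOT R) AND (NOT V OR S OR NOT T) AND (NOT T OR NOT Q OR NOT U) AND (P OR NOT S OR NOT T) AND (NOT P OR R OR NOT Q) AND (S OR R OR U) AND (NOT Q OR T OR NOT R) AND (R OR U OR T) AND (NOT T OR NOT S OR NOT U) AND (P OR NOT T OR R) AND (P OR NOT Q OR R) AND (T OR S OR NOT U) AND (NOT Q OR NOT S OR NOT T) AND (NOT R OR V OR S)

Try U = true.
Try T = false.
The clause (NOT P) is unit, so P = false.
The clause (NOT V) is unit, so V = false.
The clause (NOT S) is unit, so S = false.
Now (S) is unsatisfied and unit — conflict.
So T must be the other value — set T = true.
The clause (P) is unit, so P = true.
The clause (NOT Q) is unit, so Q = false.
The clause (NOT V) is unit, so V = false.
The clause (S) is unit, so S = true.
Now (NOT S) is unsatisfied and unit — conflict.
Both values of T lead to a conflict.
So U must be the other value — set U = false.
Try V = false.
The clause (NOT Q) is unit, so Q = false.
Now (Q) is unsatisfied and unit — conflict.
So V must be the other value — set V = true.
The clause (P) is unit, so P = true.
The clause (Q) is unit, so Q = true.
The clause (NOT T) is unit, so T = false.
The clause (S) is unit, so S = true.
The clause (R) is unit, so R = true.
Now (NOT R) is unsatisfied and unit — conflict.
Both values of V lead to a conflict.
Both values of U lead to a conflict.

UNSATISFIABLE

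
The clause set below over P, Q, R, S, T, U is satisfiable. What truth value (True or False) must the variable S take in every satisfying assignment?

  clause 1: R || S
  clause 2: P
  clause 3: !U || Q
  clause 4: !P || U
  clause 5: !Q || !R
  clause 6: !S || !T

True

Suppose S = false.
The clause (R) is unit, so R = true.
The clause (P) is unit, so P = true.
The clause (U) is unit, so U = true.
The clause (Q) is unit, so Q = true.
Now (!Q) is unsatisfied and unit — conflict.
So every satisfying assignment has S = True.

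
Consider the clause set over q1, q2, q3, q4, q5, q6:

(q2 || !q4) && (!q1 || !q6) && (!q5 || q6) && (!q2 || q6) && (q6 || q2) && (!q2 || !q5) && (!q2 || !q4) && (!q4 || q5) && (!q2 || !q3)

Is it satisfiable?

Yes, satisfiable

Try q2 = false.
The clause (!q4) is unit, so q4 = false.
The clause (q6) is unit, so q6 = true.
The clause (!q1) is unit, so q1 = false.
All clauses hold; q3, q5 can take either value.
A satisfying assignment: q1 ↦ false; q2 ↦ false; q3 ↦ true; q4 ↦ false; q5 ↦ false; q6 ↦ true.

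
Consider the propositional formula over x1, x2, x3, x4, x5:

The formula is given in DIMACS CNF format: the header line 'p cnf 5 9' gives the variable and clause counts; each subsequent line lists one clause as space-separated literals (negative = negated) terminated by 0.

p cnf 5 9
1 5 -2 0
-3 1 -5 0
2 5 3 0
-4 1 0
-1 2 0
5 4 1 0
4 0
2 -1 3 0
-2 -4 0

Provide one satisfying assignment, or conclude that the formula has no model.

Unit clause (x4) forces x4 = True.
Unit clause (x1) forces x1 = True.
Unit clause (x2) forces x2 = True.
Now (¬x2) is unsatisfied and unit — conflict.

UNSATISFIABLE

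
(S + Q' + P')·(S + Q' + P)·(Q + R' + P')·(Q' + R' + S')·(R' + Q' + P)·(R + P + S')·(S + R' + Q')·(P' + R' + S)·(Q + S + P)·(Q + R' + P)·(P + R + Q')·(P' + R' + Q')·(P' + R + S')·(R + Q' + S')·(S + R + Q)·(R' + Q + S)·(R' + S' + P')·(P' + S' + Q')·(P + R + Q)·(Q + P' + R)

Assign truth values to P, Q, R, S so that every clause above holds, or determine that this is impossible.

Case S = 1:
Case Q = 0:
Case R = 0:
Unit clause (P) forces P = 1.
But (P') is also a unit clause — contradiction.
That branch fails; take R = 1 instead.
Unit clause (P') forces P = 0.
But (P) is also a unit clause — contradiction.
Both values of R lead to a conflict.
That branch fails; take Q = 1 instead.
Unit clause (R') forces R = 0.
But (R) is also a unit clause — contradiction.
Both values of Q lead to a conflict.
That branch fails; take S = 0 instead.
Case Q = 0:
Unit clause (P) forces P = 1.
Unit clause (R') forces R = 0.
But (R) is also a unit clause — contradiction.
That branch fails; take Q = 1 instead.
Unit clause (P') forces P = 0.
But (P) is also a unit clause — contradiction.
Both values of Q lead to a conflict.
Both values of S lead to a conflict.

UNSATISFIABLE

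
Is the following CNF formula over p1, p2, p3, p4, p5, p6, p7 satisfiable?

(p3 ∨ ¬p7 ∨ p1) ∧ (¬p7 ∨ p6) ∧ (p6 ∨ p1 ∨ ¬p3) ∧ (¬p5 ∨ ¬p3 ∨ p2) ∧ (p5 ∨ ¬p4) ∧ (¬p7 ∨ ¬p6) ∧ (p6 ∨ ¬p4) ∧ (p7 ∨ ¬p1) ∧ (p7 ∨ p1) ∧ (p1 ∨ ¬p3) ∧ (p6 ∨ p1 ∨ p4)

Suppose p7 = False.
From the singleton clause (¬p1), p1 = False.
But (p1) is also a unit clause — contradiction.
Undo p7 and try p7 = True.
From the singleton clause (p6), p6 = True.
But (¬p6) is also a unit clause — contradiction.
Both values of p7 lead to a conflict.
No assignment satisfies every clause.

Unsatisfiable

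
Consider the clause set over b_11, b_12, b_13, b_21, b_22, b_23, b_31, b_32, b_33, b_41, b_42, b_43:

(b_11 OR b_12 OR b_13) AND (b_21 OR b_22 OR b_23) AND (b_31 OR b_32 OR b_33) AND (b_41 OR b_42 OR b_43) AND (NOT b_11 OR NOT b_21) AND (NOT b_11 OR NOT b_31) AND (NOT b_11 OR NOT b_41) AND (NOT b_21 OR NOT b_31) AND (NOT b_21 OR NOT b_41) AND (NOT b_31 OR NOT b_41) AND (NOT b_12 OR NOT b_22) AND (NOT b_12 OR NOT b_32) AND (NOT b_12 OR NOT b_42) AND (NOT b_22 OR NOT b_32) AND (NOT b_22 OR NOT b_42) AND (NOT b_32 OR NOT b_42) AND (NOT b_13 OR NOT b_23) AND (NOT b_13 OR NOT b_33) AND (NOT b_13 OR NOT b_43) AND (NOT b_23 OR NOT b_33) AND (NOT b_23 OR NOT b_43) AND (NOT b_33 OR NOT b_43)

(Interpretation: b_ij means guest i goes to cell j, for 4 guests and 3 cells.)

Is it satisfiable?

Branch on b_11: set b_11 = false.
Branch on b_12: set b_12 = true.
(NOT b_22) alone gives b_22 = false.
(NOT b_32) alone gives b_32 = false.
(NOT b_42) alone gives b_42 = false.
Branch on b_21: set b_21 = true.
(NOT b_31) alone gives b_31 = false.
(b_33) alone gives b_33 = true.
(NOT b_41) alone gives b_41 = false.
(b_43) alone gives b_43 = true.
Now (NOT b_43) is unsatisfied and unit — conflict.
Undo b_21 and try b_21 = false.
(b_23) alone gives b_23 = true.
(NOT b_13) alone gives b_13 = false.
(NOT b_33) alone gives b_33 = false.
(b_31) alone gives b_31 = true.
(NOT b_41) alone gives b_41 = false.
(b_43) alone gives b_43 = true.
Now (NOT b_43) is unsatisfied and unit — conflict.
Either choice for b_21 ends in contradiction.
Undo b_12 and try b_12 = false.
(b_13) alone gives b_13 = true.
(NOT b_23) alone gives b_23 = false.
(NOT b_33) alone gives b_33 = false.
(NOT b_43) alone gives b_43 = false.
Branch on b_21: set b_21 = true.
(NOT b_31) alone gives b_31 = false.
(b_32) alone gives b_32 = true.
(NOT b_41) alone gives b_41 = false.
(b_42) alone gives b_42 = true.
Now (NOT b_42) is unsatisfied and unit — conflict.
Undo b_21 and try b_21 = false.
(b_22) alone gives b_22 = true.
(NOT b_32) alone gives b_32 = false.
(b_31) alone gives b_31 = true.
(NOT b_41) alone gives b_41 = false.
(b_42) alone gives b_42 = true.
Now (NOT b_42) is unsatisfied and unit — conflict.
Either choice for b_21 ends in contradiction.
Either choice for b_12 ends in contradiction.
Undo b_11 and try b_11 = true.
(NOT b_21) alone gives b_21 = false.
(NOT b_31) alone gives b_31 = false.
(NOT b_41) alone gives b_41 = false.
Branch on b_22: set b_22 = true.
(NOT b_12) alone gives b_12 = false.
(NOT b_32) alone gives b_32 = false.
(b_33) alone gives b_33 = true.
(NOT b_42) alone gives b_42 = false.
(b_43) alone gives b_43 = true.
Now (NOT b_43) is unsatisfied and unit — conflict.
Undo b_22 and try b_22 = false.
(b_23) alone gives b_23 = true.
(NOT b_13) alone gives b_13 = false.
(NOT b_33) alone gives b_33 = false.
(b_32) alone gives b_32 = true.
(NOT b_12) alone gives b_12 = false.
(NOT b_42) alone gives b_42 = false.
(b_43) alone gives b_43 = true.
Now (NOT b_43) is unsatisfied and unit — conflict.
Either choice for b_22 ends in contradiction.
Either choice for b_11 ends in contradiction.
No assignment satisfies every clause.

Unsatisfiable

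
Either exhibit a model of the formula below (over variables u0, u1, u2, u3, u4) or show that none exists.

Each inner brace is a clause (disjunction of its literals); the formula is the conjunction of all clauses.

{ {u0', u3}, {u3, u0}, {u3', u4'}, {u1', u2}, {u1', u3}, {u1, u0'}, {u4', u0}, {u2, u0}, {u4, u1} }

Try u0 = 1.
Unit clause (u3) forces u3 = 1.
Unit clause (u4') forces u4 = 0.
Unit clause (u1) forces u1 = 1.
Unit clause (u2) forces u2 = 1.
This assignment satisfies each clause.

u0: 1; u1: 1; u2: 1; u3: 1; u4: 0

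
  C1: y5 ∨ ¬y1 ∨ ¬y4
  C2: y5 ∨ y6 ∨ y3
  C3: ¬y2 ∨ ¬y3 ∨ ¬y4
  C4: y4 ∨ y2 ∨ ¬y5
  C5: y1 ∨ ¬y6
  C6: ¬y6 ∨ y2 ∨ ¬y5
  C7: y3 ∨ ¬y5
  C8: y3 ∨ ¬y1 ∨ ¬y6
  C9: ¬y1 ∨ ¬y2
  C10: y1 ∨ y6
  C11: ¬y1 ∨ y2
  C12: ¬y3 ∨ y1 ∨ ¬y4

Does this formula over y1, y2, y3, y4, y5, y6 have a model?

No

Branch on y1: set y1 = True.
From the singleton clause (¬y2), y2 = False.
Now (y2) is unsatisfied and unit — conflict.
So y1 must be the other value — set y1 = False.
From the singleton clause (¬y6), y6 = False.
Now (y6) is unsatisfied and unit — conflict.
Both values of y1 lead to a conflict.
No assignment satisfies every clause.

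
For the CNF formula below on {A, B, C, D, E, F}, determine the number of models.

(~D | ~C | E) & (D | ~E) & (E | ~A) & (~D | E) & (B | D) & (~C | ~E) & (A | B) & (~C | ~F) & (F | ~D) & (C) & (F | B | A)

1

There are 2^6 = 64 truth assignments over (A, B, C, D, E, F).
Split on D. With D = 1, the clauses containing D are satisfied and ~D drops from the rest; 0 of the 2^5 = 32 assignments to the other variables satisfy what remains.
With D = 0, by the same count on the reduced clause set, 1 assignment works.
Total: 0 + 1 = 1.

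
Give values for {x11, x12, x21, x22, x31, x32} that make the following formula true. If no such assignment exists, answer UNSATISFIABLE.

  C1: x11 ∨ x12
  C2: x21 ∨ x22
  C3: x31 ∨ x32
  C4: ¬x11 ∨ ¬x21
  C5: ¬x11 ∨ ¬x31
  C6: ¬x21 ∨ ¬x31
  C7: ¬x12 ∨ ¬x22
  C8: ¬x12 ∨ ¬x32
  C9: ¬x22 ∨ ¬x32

Branch on x11: set x11 = True.
Unit clause (¬x21) forces x21 = False.
Unit clause (x22) forces x22 = True.
Unit clause (¬x31) forces x31 = False.
Unit clause (x32) forces x32 = True.
But (¬x32) is also a unit clause — contradiction.
Backtrack on x11: now try x11 = False.
Unit clause (x12) forces x12 = True.
Unit clause (¬x22) forces x22 = False.
Unit clause (x21) forces x21 = True.
Unit clause (¬x31) forces x31 = False.
Unit clause (x32) forces x32 = True.
But (¬x32) is also a unit clause — contradiction.
Neither x11 = True nor x11 = False works.

UNSATISFIABLE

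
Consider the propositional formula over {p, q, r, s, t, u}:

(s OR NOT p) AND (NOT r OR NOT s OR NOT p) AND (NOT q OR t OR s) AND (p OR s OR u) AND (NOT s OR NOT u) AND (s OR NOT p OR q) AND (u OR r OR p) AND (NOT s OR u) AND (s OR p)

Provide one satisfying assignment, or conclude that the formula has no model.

UNSATISFIABLE

Case s = true:
The clause (NOT u) is unit, so u = false.
That conflicts with the unit clause (u).
That branch fails; take s = false instead.
The clause (NOT p) is unit, so p = false.
That conflicts with the unit clause (p).
Neither s = true nor s = false works.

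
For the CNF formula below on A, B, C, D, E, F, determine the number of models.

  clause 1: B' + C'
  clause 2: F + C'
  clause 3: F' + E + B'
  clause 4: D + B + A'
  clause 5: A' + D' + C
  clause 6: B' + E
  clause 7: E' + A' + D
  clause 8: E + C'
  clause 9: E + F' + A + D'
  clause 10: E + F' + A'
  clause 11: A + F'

There are 2^6 = 64 truth assignments over (A, B, C, D, E, F).
Split on C. With C = 1, the clauses containing C are satisfied and C' drops from the rest; 1 of the 2^5 = 32 assignments to the other variables satisfy what remains.
With C = 0, by the same count on the reduced clause set, 6 assignments work.
(One model: A=F, B=F, C=F, D=F, E=F, F=F.)
Total: 1 + 6 = 7.

7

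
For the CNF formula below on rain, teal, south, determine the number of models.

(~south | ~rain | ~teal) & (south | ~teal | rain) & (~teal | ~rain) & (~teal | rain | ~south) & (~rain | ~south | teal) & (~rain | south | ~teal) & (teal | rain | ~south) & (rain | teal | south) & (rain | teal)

1

There are 2^3 = 8 truth assignments over (rain, teal, south).
Check each against the 9 clauses (columns in the order rain, teal, south):
  F F F  ✗ fails (rain | teal | south)
  F F T  ✗ fails (teal | rain | ~south)
  F T F  ✗ fails (south | ~teal | rain)
  F T T  ✗ fails (~teal | rain | ~south)
  T F F  ✓ satisfies all
  T F T  ✗ fails (~rain | ~south | teal)
  T T F  ✗ fails (~teal | ~rain)
  T T T  ✗ fails (~south | ~rain | ~teal)
1 of the 8 rows is a model.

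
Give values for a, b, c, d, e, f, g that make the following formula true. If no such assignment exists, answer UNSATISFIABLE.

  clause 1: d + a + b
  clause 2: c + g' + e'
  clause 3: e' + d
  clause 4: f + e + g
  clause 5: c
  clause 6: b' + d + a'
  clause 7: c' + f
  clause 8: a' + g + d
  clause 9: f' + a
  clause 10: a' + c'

UNSATISFIABLE

From the singleton clause (c), c = 1.
From the singleton clause (f), f = 1.
From the singleton clause (a), a = 1.
That conflicts with the unit clause (a').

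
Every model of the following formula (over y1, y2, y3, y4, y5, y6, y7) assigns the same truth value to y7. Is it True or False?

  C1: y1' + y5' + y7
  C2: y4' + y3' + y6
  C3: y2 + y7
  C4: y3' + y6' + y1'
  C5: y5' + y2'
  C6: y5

Suppose y7 = 0.
(y2) alone gives y2 = 1.
(y5') alone gives y5 = 0.
That conflicts with the unit clause (y5).
So every satisfying assignment has y7 = True.

True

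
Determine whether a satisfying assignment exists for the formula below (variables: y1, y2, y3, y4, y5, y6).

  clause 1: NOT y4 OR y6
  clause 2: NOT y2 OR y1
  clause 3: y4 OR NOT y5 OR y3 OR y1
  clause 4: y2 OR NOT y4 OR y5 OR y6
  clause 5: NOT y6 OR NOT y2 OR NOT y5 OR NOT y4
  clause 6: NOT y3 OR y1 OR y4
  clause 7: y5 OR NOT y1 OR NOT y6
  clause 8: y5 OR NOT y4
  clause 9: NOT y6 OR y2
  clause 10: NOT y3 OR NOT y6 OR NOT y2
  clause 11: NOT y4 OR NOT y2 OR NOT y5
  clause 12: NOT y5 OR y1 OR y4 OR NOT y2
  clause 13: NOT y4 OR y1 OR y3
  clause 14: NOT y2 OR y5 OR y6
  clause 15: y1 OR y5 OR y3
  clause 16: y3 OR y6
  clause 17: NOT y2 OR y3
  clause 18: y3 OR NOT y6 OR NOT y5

Yes, satisfiable

Case y4 = false:
Case y2 = false:
(NOT y6) alone gives y6 = false.
(y3) alone gives y3 = true.
(y1) alone gives y1 = true.
No clause remains; y5 is free.
A satisfying assignment: y1: true; y2: false; y3: true; y4: false; y5: false; y6: false.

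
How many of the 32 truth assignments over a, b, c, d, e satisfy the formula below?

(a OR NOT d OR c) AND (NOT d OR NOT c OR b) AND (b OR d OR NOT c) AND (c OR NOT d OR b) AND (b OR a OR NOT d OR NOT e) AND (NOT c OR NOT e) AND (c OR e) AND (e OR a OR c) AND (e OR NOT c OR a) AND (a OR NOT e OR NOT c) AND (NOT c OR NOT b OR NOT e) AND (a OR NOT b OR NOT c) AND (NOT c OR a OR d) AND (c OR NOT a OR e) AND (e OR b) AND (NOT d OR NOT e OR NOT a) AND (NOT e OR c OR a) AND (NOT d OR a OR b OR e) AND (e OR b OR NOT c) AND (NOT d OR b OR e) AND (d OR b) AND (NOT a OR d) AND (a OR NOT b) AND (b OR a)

1

There are 2^5 = 32 truth assignments over (a, b, c, d, e).
Split on b. With b = true, the clauses containing b are satisfied and NOT b drops from the rest; 1 of the 2^4 = 16 assignments to the other variables satisfy what remains.
With b = false, by the same count on the reduced clause set, 0 assignments work.
(One model: a=T, b=T, c=T, d=T, e=F.)
Total: 1 + 0 = 1.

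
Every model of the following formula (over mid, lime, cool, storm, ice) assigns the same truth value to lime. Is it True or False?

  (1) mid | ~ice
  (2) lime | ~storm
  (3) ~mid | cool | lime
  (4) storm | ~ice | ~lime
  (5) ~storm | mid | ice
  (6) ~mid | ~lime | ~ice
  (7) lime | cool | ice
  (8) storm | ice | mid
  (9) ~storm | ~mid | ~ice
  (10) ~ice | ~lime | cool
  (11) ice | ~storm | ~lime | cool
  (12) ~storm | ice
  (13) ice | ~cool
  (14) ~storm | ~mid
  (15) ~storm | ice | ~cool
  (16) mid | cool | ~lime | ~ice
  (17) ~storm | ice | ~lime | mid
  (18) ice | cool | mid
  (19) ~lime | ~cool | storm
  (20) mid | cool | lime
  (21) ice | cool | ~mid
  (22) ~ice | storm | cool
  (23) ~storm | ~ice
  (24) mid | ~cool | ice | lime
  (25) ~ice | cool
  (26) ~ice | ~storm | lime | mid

Suppose lime = 1.
Case mid = 1:
The clause (~ice) is unit, so ice = 0.
The clause (~storm) is unit, so storm = 0.
The clause (~cool) is unit, so cool = 0.
Now (cool) is unsatisfied and unit — conflict.
So mid must be the other value — set mid = 0.
The clause (~ice) is unit, so ice = 0.
The clause (~storm) is unit, so storm = 0.
Now (storm) is unsatisfied and unit — conflict.
Neither mid = 1 nor mid = 0 works.
So every satisfying assignment has lime = False.

False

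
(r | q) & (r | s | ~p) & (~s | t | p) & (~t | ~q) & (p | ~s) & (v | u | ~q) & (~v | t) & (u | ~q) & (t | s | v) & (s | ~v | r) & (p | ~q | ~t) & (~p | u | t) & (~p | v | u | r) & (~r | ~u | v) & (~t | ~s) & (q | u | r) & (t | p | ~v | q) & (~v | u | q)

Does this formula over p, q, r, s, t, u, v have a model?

Yes, satisfiable

Suppose r = 0.
From the singleton clause (q), q = 1.
From the singleton clause (~t), t = 0.
From the singleton clause (~v), v = 0.
From the singleton clause (u), u = 1.
From the singleton clause (s), s = 1.
From the singleton clause (p), p = 1.
This assignment satisfies each clause.
A satisfying assignment: p ↦ 1; q ↦ 1; r ↦ 0; s ↦ 1; t ↦ 0; u ↦ 1; v ↦ 0.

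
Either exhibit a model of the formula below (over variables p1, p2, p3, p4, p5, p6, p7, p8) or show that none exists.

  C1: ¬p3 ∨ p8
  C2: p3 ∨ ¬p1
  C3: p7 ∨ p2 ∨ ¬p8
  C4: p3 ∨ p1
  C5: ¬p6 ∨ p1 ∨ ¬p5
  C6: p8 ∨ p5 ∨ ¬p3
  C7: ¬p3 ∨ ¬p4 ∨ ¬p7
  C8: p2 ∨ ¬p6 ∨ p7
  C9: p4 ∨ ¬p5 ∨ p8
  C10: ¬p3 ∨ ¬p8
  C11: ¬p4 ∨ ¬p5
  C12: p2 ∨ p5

Try p3 = False.
The clause (¬p1) is unit, so p1 = False.
That conflicts with the unit clause (p1).
That branch fails; take p3 = True instead.
The clause (p8) is unit, so p8 = True.
That conflicts with the unit clause (¬p8).
Either choice for p3 ends in contradiction.

UNSATISFIABLE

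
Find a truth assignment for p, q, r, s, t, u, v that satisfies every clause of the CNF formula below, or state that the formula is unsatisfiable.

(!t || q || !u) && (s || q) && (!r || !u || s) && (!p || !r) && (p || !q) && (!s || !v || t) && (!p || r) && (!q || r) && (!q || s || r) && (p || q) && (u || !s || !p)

Branch on s: set s = true.
Branch on p: set p = false.
From the singleton clause (!q), q = false.
Now (q) is unsatisfied and unit — conflict.
So p must be the other value — set p = true.
From the singleton clause (!r), r = false.
Now (r) is unsatisfied and unit — conflict.
Neither p = true nor p = false works.
So s must be the other value — set s = false.
From the singleton clause (q), q = true.
From the singleton clause (p), p = true.
From the singleton clause (!r), r = false.
Now (r) is unsatisfied and unit — conflict.
Neither s = true nor s = false works.

UNSATISFIABLE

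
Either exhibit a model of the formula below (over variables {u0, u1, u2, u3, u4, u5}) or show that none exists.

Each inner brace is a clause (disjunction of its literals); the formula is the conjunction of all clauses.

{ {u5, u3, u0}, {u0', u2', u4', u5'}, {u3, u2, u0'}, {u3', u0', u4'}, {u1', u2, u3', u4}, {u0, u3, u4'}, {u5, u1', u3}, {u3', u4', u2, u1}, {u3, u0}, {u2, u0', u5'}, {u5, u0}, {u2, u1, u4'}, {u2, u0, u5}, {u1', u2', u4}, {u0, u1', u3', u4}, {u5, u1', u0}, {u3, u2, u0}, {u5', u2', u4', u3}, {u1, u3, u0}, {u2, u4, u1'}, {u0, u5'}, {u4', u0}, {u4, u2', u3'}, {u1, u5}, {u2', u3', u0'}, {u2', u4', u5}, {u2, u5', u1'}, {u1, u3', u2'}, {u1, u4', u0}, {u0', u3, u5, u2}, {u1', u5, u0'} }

Try u3 = 0.
(u0) alone gives u0 = 1.
(u2) alone gives u2 = 1.
Try u4 = 0.
(u1') alone gives u1 = 0.
(u5) alone gives u5 = 1.
Every clause now holds.

u0: 1; u1: 0; u2: 1; u3: 0; u4: 0; u5: 1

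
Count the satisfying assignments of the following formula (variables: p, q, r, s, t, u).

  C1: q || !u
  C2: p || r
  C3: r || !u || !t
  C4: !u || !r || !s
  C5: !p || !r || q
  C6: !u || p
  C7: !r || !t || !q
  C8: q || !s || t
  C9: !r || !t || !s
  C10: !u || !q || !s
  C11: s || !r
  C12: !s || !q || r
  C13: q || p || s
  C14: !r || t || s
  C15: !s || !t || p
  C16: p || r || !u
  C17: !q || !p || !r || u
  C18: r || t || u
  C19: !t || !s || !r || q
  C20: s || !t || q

4

There are 2^6 = 64 truth assignments over (p, q, r, s, t, u).
Split on t. With t = true, the clauses containing t are satisfied and !t drops from the rest; 2 of the 2^5 = 32 assignments to the other variables satisfy what remains.
With t = false, by the same count on the reduced clause set, 2 assignments work.
(One model: p=F, q=T, r=T, s=T, t=F, u=F.)
Total: 2 + 2 = 4.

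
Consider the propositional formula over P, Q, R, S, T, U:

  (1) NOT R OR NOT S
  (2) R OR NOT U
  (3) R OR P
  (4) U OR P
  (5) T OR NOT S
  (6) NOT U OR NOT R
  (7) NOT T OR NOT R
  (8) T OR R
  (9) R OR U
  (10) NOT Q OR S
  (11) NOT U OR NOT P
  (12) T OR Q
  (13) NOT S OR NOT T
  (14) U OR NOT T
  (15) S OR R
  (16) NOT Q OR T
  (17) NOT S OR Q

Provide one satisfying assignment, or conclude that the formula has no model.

UNSATISFIABLE

Case R = false:
From the singleton clause (NOT U), U = false.
That conflicts with the unit clause (U).
Undo R and try R = true.
From the singleton clause (NOT S), S = false.
From the singleton clause (NOT U), U = false.
From the singleton clause (P), P = true.
From the singleton clause (NOT T), T = false.
From the singleton clause (NOT Q), Q = false.
That conflicts with the unit clause (Q).
Neither R = true nor R = false works.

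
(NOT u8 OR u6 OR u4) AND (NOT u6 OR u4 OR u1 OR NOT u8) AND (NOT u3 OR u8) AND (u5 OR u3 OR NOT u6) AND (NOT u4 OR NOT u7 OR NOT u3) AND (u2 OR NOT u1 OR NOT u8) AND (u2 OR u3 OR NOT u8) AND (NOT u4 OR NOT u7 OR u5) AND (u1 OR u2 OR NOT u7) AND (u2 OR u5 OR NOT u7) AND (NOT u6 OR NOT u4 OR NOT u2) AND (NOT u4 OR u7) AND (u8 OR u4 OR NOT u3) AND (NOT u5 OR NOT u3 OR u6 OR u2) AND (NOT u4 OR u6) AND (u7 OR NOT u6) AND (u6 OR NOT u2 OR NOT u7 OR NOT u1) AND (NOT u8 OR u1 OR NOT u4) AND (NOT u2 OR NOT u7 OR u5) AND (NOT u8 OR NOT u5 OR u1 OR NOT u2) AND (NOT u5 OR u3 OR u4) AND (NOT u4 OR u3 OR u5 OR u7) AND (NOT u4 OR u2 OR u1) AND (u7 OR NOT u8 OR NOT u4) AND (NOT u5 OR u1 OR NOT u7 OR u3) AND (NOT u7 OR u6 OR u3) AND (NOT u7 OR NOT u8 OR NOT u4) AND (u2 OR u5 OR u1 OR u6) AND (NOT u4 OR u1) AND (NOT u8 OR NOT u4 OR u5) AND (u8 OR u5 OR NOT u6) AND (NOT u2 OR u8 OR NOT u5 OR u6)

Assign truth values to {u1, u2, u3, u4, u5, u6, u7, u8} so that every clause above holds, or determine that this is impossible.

Case u3 = true:
The clause (u8) is unit, so u8 = true.
Case u6 = true:
The clause (u7) is unit, so u7 = true.
The clause (NOT u4) is unit, so u4 = false.
The clause (u1) is unit, so u1 = true.
The clause (u2) is unit, so u2 = true.
The clause (u5) is unit, so u5 = true.
Every clause now holds.

u1: true; u2: true; u3: true; u4: false; u5: true; u6: true; u7: true; u8: true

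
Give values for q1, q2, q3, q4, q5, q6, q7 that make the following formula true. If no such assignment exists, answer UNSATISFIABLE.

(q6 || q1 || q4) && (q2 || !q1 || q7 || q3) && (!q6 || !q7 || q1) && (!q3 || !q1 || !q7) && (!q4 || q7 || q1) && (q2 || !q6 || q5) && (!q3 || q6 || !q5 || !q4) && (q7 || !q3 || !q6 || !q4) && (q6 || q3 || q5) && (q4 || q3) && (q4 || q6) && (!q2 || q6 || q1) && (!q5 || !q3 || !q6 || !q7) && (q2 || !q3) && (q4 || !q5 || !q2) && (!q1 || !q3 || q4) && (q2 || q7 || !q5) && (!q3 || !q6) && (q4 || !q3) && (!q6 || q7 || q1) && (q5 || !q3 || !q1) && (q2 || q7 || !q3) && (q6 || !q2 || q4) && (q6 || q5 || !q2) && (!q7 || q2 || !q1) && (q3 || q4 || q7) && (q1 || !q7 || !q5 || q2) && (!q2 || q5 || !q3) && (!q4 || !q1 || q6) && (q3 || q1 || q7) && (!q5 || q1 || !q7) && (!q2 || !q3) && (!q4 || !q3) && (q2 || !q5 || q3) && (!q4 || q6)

Try q4 = true.
The clause (!q3) is unit, so q3 = false.
The clause (q6) is unit, so q6 = true.
Try q7 = true.
The clause (q1) is unit, so q1 = true.
The clause (q2) is unit, so q2 = true.
No clause remains; q5 is free.

q1 ↦ true,  q2 ↦ true,  q3 ↦ false,  q4 ↦ true,  q5 ↦ true,  q6 ↦ true,  q7 ↦ true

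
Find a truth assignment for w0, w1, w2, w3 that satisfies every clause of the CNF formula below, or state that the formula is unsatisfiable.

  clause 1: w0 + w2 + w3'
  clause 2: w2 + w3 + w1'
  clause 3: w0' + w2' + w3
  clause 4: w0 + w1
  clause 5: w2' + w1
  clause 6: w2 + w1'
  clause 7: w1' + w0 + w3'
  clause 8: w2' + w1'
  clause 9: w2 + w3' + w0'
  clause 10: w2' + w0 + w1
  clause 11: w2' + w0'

w0 ↦ 1; w1 ↦ 0; w2 ↦ 0; w3 ↦ 0

Try w0 = 1.
(w2') alone gives w2 = 0.
(w1') alone gives w1 = 0.
(w3') alone gives w3 = 0.
Every clause now holds.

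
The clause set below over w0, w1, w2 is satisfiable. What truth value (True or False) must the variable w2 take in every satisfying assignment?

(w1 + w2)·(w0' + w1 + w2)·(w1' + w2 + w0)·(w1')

True

Suppose w2 = 0.
From the singleton clause (w1), w1 = 1.
But (w1') is also a unit clause — contradiction.
So every satisfying assignment has w2 = True.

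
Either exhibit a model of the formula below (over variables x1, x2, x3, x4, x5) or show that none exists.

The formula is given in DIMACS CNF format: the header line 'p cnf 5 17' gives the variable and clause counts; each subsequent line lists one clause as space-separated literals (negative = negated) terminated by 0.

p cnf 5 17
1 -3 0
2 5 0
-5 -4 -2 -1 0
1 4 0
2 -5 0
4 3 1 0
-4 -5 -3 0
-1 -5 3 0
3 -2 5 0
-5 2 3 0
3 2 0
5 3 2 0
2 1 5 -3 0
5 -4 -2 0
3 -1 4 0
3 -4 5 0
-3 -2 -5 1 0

Try x1 = True.
Try x2 = True.
Try x5 = False.
Unit clause (x3) forces x3 = True.
Unit clause (¬x4) forces x4 = False.
This assignment satisfies each clause.

x1 ↦ True, x2 ↦ True, x3 ↦ True, x4 ↦ False, x5 ↦ False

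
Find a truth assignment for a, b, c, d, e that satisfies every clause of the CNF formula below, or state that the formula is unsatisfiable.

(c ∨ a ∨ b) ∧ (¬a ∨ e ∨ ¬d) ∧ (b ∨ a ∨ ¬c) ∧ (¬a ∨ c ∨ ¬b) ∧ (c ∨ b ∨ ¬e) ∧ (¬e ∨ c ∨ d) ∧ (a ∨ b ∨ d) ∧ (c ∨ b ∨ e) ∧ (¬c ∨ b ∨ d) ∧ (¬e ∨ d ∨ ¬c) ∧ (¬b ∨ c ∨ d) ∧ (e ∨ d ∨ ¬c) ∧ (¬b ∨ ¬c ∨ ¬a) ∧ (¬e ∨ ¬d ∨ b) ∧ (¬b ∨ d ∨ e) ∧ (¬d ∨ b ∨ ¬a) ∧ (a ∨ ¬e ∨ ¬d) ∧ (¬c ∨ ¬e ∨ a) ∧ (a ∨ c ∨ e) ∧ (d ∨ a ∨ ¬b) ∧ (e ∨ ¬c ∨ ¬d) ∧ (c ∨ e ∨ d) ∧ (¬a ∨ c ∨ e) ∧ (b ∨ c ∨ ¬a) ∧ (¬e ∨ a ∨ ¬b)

UNSATISFIABLE

Branch on c: set c = True.
Branch on b: set b = True.
From the singleton clause (¬a), a = False.
From the singleton clause (¬e), e = False.
From the singleton clause (d), d = True.
Now (¬d) is unsatisfied and unit — conflict.
That branch fails; take b = False instead.
From the singleton clause (a), a = True.
From the singleton clause (d), d = True.
Now (¬d) is unsatisfied and unit — conflict.
Either choice for b ends in contradiction.
That branch fails; take c = False instead.
Branch on a: set a = True.
From the singleton clause (¬b), b = False.
Now (b) is unsatisfied and unit — conflict.
That branch fails; take a = False instead.
From the singleton clause (b), b = True.
From the singleton clause (d), d = True.
From the singleton clause (¬e), e = False.
Now (e) is unsatisfied and unit — conflict.
Either choice for a ends in contradiction.
Either choice for c ends in contradiction.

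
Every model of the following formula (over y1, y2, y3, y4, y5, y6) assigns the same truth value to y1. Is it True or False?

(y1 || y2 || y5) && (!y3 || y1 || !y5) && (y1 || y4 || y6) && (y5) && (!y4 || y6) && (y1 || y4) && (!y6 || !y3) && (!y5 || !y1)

False

Suppose y1 = true.
(y5) alone gives y5 = true.
That conflicts with the unit clause (!y5).
So every satisfying assignment has y1 = False.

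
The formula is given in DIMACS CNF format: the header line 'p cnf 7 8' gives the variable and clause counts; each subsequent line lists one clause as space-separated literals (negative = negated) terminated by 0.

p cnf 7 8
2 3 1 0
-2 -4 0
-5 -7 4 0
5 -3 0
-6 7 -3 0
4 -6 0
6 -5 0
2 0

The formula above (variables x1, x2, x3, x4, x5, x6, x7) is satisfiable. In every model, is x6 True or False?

Suppose x6 = True.
Unit clause (x4) forces x4 = True.
Unit clause (¬x2) forces x2 = False.
That conflicts with the unit clause (x2).
So every satisfying assignment has x6 = False.

False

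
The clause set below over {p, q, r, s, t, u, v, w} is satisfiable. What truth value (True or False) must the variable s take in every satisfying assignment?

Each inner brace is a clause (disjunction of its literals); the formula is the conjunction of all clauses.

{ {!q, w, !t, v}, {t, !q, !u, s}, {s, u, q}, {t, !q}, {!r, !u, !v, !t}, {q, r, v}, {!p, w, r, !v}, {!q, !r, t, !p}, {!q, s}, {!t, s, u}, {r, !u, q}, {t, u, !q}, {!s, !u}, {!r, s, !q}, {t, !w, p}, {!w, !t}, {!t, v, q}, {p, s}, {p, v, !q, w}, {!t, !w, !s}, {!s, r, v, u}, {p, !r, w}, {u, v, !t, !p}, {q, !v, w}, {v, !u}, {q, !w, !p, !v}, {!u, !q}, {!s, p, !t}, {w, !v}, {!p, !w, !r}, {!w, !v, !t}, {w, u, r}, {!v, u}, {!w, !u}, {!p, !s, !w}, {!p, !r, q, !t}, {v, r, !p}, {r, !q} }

Suppose s = false.
Unit clause (!q) forces q = false.
Unit clause (u) forces u = true.
Unit clause (r) forces r = true.
Unit clause (p) forces p = true.
Unit clause (v) forces v = true.
Unit clause (!t) forces t = false.
Unit clause (w) forces w = true.
That conflicts with the unit clause (!w).
So every satisfying assignment has s = True.

True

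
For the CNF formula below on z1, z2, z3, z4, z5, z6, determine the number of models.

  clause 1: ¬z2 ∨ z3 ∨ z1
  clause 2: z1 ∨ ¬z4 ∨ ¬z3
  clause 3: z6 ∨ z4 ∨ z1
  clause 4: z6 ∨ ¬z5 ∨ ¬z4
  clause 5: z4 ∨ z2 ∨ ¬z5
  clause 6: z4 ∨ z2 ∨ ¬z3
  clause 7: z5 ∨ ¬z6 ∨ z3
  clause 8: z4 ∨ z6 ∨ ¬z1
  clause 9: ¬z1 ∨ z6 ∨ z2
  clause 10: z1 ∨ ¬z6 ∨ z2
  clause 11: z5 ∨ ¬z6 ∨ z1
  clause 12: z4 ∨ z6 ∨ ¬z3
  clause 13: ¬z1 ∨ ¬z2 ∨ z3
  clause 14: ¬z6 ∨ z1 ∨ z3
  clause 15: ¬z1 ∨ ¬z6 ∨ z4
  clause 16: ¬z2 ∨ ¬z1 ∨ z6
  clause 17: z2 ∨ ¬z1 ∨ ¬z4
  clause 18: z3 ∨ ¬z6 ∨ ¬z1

4

There are 2^6 = 64 truth assignments over (z1, z2, z3, z4, z5, z6).
Split on z4. With z4 = True, the clauses containing z4 are satisfied and ¬z4 drops from the rest; 3 of the 2^5 = 32 assignments to the other variables satisfy what remains.
With z4 = False, by the same count on the reduced clause set, 1 assignment works.
(One model: z1=F, z2=F, z3=F, z4=T, z5=F, z6=F.)
Total: 3 + 1 = 4.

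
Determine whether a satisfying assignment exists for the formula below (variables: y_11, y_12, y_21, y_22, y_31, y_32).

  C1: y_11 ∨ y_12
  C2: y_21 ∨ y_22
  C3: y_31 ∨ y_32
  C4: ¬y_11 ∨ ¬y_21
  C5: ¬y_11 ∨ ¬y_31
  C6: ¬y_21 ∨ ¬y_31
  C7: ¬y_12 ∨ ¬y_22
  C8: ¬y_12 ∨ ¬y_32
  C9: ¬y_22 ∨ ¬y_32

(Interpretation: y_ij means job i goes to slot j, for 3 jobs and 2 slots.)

Branch on y_11: set y_11 = True.
(¬y_21) alone gives y_21 = False.
(y_22) alone gives y_22 = True.
(¬y_31) alone gives y_31 = False.
(y_32) alone gives y_32 = True.
Now (¬y_32) is unsatisfied and unit — conflict.
Backtrack on y_11: now try y_11 = False.
(y_12) alone gives y_12 = True.
(¬y_22) alone gives y_22 = False.
(y_21) alone gives y_21 = True.
(¬y_31) alone gives y_31 = False.
(y_32) alone gives y_32 = True.
Now (¬y_32) is unsatisfied and unit — conflict.
Both values of y_11 lead to a conflict.
No assignment satisfies every clause.

No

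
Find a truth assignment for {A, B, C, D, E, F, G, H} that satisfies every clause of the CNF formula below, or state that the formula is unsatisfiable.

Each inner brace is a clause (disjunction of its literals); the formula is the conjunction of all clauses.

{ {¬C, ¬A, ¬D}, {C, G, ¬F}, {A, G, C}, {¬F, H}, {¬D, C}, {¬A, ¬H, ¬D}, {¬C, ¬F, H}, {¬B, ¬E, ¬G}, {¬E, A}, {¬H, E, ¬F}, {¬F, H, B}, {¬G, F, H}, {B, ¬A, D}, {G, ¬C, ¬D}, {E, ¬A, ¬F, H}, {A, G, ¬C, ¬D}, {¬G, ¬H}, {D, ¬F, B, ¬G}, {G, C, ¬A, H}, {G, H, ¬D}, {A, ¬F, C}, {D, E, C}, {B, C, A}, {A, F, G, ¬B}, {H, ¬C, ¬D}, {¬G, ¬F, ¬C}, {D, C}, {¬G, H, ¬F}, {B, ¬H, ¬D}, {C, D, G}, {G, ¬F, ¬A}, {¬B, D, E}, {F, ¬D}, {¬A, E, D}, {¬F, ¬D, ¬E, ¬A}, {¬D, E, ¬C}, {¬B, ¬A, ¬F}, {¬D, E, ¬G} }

A=True, B=True, C=True, D=False, E=True, F=False, G=False, H=False

Case F = False:
Unit clause (¬D) forces D = False.
Unit clause (C) forces C = True.
Case E = True:
Unit clause (A) forces A = True.
Unit clause (B) forces B = True.
Unit clause (¬G) forces G = False.
No clause remains; H is free.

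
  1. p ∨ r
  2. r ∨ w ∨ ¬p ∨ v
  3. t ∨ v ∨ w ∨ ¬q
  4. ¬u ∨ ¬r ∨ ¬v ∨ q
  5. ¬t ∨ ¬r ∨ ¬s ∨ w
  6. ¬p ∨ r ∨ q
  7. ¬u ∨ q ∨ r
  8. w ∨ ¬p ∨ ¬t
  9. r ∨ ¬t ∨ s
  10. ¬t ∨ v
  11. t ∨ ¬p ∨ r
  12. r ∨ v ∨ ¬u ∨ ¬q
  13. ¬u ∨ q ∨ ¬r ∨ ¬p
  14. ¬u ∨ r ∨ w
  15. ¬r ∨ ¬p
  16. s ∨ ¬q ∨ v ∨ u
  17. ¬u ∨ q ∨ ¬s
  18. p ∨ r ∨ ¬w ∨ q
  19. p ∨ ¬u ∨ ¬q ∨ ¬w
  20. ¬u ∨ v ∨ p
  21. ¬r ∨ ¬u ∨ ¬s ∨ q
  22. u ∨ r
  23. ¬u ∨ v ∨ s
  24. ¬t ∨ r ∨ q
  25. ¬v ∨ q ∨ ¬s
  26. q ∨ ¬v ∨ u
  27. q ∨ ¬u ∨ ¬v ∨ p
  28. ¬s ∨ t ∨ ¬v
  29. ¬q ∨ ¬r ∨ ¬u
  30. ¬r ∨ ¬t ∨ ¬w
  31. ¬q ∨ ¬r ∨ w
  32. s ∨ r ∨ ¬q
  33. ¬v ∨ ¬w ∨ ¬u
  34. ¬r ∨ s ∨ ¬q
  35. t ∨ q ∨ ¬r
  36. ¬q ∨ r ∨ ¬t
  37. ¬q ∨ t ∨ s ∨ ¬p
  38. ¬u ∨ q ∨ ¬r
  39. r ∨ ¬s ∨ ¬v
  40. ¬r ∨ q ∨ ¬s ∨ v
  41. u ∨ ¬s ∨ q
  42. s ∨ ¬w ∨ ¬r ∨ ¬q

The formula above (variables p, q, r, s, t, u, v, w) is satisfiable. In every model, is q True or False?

Suppose q = False.
Try p = True.
The clause (r) is unit, so r = True.
Now (¬r) is unsatisfied and unit — conflict.
Undo p and try p = False.
The clause (r) is unit, so r = True.
The clause (t) is unit, so t = True.
The clause (v) is unit, so v = True.
The clause (¬u) is unit, so u = False.
Now (u) is unsatisfied and unit — conflict.
Either choice for p ends in contradiction.
So every satisfying assignment has q = True.

True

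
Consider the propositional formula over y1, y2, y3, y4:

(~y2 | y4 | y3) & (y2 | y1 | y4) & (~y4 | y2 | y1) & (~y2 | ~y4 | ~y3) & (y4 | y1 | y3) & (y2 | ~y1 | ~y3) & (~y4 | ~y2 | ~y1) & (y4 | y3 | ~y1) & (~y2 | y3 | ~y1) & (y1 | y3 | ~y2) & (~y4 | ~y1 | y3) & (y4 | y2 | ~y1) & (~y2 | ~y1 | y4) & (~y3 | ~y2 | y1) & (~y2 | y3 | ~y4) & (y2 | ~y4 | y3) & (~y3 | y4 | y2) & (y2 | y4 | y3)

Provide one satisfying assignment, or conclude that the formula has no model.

UNSATISFIABLE

Case y2 = 0:
Case y1 = 1:
The clause (~y3) is unit, so y3 = 0.
The clause (y4) is unit, so y4 = 1.
That conflicts with the unit clause (~y4).
Undo y1 and try y1 = 0.
The clause (y4) is unit, so y4 = 1.
That conflicts with the unit clause (~y4).
Either choice for y1 ends in contradiction.
Undo y2 and try y2 = 1.
Case y4 = 1:
The clause (~y3) is unit, so y3 = 0.
That conflicts with the unit clause (y3).
Undo y4 and try y4 = 0.
The clause (y3) is unit, so y3 = 1.
The clause (~y1) is unit, so y1 = 0.
That conflicts with the unit clause (y1).
Either choice for y4 ends in contradiction.
Either choice for y2 ends in contradiction.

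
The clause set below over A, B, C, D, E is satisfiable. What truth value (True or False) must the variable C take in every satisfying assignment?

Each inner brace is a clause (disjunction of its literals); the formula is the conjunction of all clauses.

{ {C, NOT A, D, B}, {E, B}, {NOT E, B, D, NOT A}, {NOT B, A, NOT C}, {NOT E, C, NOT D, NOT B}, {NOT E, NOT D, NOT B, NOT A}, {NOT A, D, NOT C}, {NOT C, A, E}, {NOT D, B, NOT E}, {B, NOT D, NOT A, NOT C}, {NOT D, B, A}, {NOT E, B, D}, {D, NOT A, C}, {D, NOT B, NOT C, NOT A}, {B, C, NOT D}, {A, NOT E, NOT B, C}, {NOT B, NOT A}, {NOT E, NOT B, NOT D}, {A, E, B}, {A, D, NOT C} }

Suppose C = true.
Branch on E: set E = true.
Branch on B: set B = false.
Unit clause (NOT D) forces D = false.
Now (D) is unsatisfied and unit — conflict.
That branch fails; take B = true instead.
Unit clause (A) forces A = true.
Now (NOT A) is unsatisfied and unit — conflict.
Either choice for B ends in contradiction.
That branch fails; take E = false instead.
Unit clause (B) forces B = true.
Unit clause (A) forces A = true.
Now (NOT A) is unsatisfied and unit — conflict.
Either choice for E ends in contradiction.
So every satisfying assignment has C = False.

False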